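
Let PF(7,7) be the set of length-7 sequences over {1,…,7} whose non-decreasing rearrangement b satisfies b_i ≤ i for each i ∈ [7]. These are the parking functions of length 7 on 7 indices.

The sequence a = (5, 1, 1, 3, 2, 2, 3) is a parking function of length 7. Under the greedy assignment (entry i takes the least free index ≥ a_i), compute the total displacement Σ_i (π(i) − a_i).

11

Σπ(i) = 1+…+7 = 28; Σa = 5+1+1+3+2+2+3 = 17; disp = 28−17 = 11.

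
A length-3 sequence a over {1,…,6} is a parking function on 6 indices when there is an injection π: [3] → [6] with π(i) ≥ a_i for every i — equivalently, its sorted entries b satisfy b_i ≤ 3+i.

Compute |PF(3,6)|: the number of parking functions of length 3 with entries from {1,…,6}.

196

#PF = (7−3)·7^(3−1) = 4×49 = 196 (Konheim–Weiss)
Check (1,5,1) → sorted (1,1,5): b_i ≤ 3+i ∀i, a PF.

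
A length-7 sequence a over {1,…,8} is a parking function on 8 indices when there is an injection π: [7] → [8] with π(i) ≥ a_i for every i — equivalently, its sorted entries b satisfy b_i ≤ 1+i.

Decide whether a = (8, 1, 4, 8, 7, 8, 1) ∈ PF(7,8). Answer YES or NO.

NO

Order a: b = (1, 1, 4, 7, 8, 8, 8).
  b_1=1 ≤ 2
  b_2=1 ≤ 3
  b_3=4 ≤ 4
  b_4=7 > 5
  fails at i=4 ⇒ NO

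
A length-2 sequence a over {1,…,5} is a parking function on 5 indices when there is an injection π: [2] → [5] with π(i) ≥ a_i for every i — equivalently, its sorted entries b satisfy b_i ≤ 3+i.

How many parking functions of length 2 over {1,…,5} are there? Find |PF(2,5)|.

24

Count = (6−2)·6^(2−1) = 4×6 = 24 (Konheim–Weiss)
Check (1,5) → sorted (1,5): b_i ≤ 3+i ∀i, a PF.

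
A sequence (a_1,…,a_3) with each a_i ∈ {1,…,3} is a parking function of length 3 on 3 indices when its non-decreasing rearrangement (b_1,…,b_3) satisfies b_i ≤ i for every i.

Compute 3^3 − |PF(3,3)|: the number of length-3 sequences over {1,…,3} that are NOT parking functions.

11

Count = (3−3+1)·(3+1)^(3−1) = 1·16 = 16 (Konheim–Weiss)
Check (3,3,2) → sorted (2,3,3): b_1=2>1, not a PF.
So 27 − 16 = 11 fail.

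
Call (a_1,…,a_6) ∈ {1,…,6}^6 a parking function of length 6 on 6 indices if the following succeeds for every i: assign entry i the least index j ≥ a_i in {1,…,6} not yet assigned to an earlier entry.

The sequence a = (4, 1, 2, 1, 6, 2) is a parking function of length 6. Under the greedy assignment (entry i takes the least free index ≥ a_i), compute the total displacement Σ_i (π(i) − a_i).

Σπ = 6·7/2 = 21 (π permutes [6]); Σa = 4+1+2+1+6+2 = 16; disp = 21−16 = 5.

5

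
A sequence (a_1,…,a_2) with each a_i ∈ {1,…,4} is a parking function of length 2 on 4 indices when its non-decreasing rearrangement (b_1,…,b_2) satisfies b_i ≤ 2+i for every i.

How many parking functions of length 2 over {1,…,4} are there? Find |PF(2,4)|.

15

Count = (5−2)·5^(2−1) = 3 · 5 = 15 (Konheim–Weiss)
Example (3,1) → sorted (1,3): b_i ≤ 2+i ∀i, a PF.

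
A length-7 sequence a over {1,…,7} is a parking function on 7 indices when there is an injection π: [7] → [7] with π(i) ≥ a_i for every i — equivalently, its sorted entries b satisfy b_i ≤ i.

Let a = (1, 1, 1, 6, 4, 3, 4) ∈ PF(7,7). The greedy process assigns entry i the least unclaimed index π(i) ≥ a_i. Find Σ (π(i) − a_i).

Σπ = 28 ({1..7} each once); Σa = 1+1+1+6+4+3+4 = 20; disp = 28−20 = 8.

8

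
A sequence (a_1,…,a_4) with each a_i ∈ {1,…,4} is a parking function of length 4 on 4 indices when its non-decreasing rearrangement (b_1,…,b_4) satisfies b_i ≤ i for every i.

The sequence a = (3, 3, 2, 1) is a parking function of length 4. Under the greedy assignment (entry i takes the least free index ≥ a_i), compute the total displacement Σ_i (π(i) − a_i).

Σπ = 4·5/2 = 10 (π permutes [4]); Σa = 3+3+2+1 = 9; disp = 10−9 = 1.

1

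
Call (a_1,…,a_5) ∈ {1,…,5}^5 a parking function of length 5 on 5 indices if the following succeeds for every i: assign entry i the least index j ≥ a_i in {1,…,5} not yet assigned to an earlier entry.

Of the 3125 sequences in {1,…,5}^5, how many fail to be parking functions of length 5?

1829

|PF| = (5−5+1)·(5+1)^(5−1) = 1 · 1296 = 1296
E.g. (4,3,1,4,4) → sorted (1,3,4,4,4): b_2=3>2, not a PF.
So 3125 − 1296 = 1829 fail.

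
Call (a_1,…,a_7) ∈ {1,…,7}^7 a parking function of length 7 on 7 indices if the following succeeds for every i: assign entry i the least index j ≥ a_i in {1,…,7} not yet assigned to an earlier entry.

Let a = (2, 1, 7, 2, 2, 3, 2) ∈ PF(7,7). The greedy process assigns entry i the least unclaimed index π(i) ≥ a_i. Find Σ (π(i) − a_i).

Σπ = 7·8/2 = 28 (π permutes [7]); Σa = 2+1+7+2+2+3+2 = 19; disp = 28−19 = 9.

9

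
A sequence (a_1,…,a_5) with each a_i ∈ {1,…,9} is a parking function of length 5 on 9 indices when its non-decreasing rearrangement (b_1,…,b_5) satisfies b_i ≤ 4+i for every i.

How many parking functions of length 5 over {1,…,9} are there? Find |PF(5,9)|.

|PF(5,9)| = 5·10^4 = 5 · 10000 = 50000 (Konheim–Weiss)
Example (6,8,5,7,6) → sorted (5,6,6,7,8): b_i ≤ 4+i ∀i, a PF.

50000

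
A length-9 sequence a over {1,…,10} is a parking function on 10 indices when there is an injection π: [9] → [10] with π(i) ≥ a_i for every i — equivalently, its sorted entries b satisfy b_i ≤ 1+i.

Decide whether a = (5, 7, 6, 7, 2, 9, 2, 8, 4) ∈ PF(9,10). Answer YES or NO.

Order a: b = (2, 2, 4, 5, 6, 7, 7, 8, 9).
  b_1=2 ≤ 2
  b_2=2 ≤ 3
  b_3=4 ≤ 4
  b_4=5 ≤ 5
  b_5=6 ≤ 6
  b_6=7 ≤ 7
  b_7=7 ≤ 8
  b_8=8 ≤ 9
  b_9=9 ≤ 10
All bounds hold ⇒ YES

YES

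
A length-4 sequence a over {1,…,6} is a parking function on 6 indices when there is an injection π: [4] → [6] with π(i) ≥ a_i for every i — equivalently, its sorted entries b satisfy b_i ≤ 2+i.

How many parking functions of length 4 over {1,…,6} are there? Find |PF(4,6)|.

1029

#PF = 3·7^3 = 3 · 343 = 1029 (Pollak)
Check (6,1,3,4) → sorted (1,3,4,6): b_i ≤ 2+i ∀i, a PF.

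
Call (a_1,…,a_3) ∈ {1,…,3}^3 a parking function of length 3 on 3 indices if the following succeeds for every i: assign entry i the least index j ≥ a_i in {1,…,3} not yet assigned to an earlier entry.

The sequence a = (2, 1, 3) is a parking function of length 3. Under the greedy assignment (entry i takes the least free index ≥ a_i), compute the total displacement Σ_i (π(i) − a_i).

Σπ = 3·4/2 = 6 (π permutes [3]); Σa = 2+1+3 = 6; disp = 6−6 = 0.

0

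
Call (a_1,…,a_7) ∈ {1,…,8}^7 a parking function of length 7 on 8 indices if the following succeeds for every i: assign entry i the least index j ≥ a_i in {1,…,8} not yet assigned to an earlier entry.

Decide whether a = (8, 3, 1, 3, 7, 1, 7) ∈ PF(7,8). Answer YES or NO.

NO

Sorted: b = (1, 1, 3, 3, 7, 7, 8).
  b_1=1 ≤ 2
  b_2=1 ≤ 3
  b_3=3 ≤ 4
  b_4=3 ≤ 5
  b_5=7 > 6
  fails at i=5 ⇒ NO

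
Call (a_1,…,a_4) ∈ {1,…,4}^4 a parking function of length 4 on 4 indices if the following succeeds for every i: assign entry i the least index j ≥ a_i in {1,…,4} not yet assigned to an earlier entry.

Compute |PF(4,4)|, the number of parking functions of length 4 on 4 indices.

125

|PF| = (4−4+1)·(4+1)^(4−1) = 1·125 = 125
E.g. (2,1,4,1) → sorted (1,1,2,4): b_i ≤ i ∀i, a PF.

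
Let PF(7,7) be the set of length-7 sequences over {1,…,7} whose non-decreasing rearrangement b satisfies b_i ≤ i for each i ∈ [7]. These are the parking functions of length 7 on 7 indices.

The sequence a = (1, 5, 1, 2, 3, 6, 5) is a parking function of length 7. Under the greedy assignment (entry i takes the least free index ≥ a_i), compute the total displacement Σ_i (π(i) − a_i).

Σπ = 28 ({1..7} each once); Σa = 1+5+1+2+3+6+5 = 23; disp = 28−23 = 5.

5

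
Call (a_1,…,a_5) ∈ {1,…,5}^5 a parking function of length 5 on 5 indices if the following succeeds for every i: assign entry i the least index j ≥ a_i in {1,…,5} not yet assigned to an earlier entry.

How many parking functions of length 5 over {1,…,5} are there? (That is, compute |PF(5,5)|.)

|PF(5,5)| = (5+1−5)·(5+1)^{5−1} = 1·1296 = 1296
Check (1,2,5,4,3) → sorted (1,2,3,4,5): b_i ≤ i ∀i, a PF.

1296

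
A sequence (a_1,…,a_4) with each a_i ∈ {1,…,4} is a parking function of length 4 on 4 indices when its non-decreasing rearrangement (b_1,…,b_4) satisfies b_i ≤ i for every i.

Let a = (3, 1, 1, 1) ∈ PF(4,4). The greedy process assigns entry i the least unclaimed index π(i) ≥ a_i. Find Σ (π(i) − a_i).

4

Σπ = 10 ({1..4} each once); Σa = 3+1+1+1 = 6; disp = 10−6 = 4.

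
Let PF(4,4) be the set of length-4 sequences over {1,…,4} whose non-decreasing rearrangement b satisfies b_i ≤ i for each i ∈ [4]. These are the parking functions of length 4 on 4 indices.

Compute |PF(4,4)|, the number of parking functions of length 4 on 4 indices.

Count = (5−4)·5^(4−1) = 1 · 125 = 125
Example (4,1,3,1) → sorted (1,1,3,4): b_i ≤ i ∀i, a PF.

125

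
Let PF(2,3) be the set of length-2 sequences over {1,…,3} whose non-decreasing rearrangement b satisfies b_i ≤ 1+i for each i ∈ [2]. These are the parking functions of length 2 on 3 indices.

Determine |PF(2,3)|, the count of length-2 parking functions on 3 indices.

|PF| = (4−2)·4^(2−1) = 2×4 = 8
Check (2,1) → sorted (1,2): b_i ≤ 1+i ∀i, a PF.

8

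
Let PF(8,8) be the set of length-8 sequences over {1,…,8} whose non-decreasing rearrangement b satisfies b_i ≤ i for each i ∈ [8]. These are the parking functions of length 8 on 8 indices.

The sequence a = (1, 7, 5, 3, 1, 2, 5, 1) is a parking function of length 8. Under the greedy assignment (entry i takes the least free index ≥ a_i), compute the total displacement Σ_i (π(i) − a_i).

Σπ(i) = 1+…+8 = 36; Σa = 1+7+5+3+1+2+5+1 = 25; disp = 36−25 = 11.

11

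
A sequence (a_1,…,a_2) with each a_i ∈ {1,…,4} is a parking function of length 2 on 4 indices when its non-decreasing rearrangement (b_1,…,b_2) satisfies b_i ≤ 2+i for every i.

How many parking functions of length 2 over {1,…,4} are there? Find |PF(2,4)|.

15

|PF(2,4)| = 3·5^1 = 3 · 5 = 15 (Konheim–Weiss)
One tuple (3,3) → sorted (3,3): b_i ≤ 2+i ∀i, a PF.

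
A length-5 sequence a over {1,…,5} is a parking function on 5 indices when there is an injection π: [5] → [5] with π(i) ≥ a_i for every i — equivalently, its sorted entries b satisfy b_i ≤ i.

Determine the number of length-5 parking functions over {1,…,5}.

#PF = 1·6^4 = 1×1296 = 1296
Check (2,3,1,3,4) → sorted (1,2,3,3,4): b_i ≤ i ∀i, a PF.

1296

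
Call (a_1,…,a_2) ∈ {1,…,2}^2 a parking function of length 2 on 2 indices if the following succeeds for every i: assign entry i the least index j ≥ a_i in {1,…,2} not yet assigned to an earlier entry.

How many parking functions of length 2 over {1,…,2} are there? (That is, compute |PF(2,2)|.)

3

Count = (3−2)·3^(2−1) = 1 · 3 = 3
Example (2,1) → sorted (1,2): b_i ≤ i ∀i, a PF.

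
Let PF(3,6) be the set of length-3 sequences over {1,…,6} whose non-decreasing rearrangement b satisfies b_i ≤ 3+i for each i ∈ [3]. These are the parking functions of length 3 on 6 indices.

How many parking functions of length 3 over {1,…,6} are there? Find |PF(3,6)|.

|PF| = 4·7^2 = 4×49 = 196 [KW]
E.g. (4,6,3) → sorted (3,4,6): b_i ≤ 3+i ∀i, a PF.

196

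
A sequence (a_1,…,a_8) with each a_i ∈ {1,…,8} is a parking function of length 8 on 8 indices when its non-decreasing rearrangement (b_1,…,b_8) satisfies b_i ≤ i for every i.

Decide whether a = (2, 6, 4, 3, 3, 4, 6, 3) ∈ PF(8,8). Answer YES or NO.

Rearranged: b = (2, 3, 3, 3, 4, 4, 6, 6).
  b_1=2 > 1
  fails at i=1 ⇒ NO

NO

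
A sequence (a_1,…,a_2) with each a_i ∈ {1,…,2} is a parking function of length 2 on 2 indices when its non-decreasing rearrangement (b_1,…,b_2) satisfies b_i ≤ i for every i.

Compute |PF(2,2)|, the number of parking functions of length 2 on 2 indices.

|PF(2,2)| = (2+1−2)·(2+1)^{2−1} = 1 · 3 = 3 (Konheim–Weiss)
One tuple (1,1) → sorted (1,1): b_i ≤ i ∀i, a PF.

3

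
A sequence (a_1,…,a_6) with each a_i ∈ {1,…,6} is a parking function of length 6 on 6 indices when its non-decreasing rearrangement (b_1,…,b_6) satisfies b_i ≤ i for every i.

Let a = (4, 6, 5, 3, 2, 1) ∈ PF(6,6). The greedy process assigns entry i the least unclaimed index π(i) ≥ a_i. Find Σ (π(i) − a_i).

Σπ = 21 ({1..6} each once); Σa = 4+6+5+3+2+1 = 21; disp = 21−21 = 0.

0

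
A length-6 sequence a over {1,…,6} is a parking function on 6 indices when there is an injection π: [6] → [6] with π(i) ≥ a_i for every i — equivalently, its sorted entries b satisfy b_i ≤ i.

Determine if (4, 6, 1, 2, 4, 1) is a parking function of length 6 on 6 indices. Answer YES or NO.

YES

Order a: b = (1, 1, 2, 4, 4, 6).
  b_1=1 ≤ 1
  b_2=1 ≤ 2
  b_3=2 ≤ 3
  b_4=4 ≤ 4
  b_5=4 ≤ 5
  b_6=6 ≤ 6
All bounds hold ⇒ YES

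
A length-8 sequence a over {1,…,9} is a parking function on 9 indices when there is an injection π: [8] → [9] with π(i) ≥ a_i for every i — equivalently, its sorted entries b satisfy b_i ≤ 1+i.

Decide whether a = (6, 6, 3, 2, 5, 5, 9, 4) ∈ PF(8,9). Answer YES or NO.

Order a: b = (2, 3, 4, 5, 5, 6, 6, 9).
  b_1=2 ≤ 2
  b_2=3 ≤ 3
  b_3=4 ≤ 4
  b_4=5 ≤ 5
  b_5=5 ≤ 6
  b_6=6 ≤ 7
  b_7=6 ≤ 8
  b_8=9 ≤ 9
All bounds hold ⇒ YES

YES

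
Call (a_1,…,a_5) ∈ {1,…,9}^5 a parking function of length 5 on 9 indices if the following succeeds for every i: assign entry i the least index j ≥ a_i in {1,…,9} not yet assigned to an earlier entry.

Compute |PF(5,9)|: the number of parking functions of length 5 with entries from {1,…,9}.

50000

|PF(5,9)| = (9−5+1)·(9+1)^(5−1) = 5×10000 = 50000 [KW]
Check (1,8,4,6,9) → sorted (1,4,6,8,9): b_i ≤ 4+i ∀i, a PF.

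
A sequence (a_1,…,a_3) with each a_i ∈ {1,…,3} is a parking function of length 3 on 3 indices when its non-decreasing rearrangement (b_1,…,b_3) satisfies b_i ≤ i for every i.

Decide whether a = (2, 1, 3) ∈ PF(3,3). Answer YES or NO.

Order a: b = (1, 2, 3).
  b_1=1 ≤ 1
  b_2=2 ≤ 2
  b_3=3 ≤ 3
All bounds hold ⇒ YES

YES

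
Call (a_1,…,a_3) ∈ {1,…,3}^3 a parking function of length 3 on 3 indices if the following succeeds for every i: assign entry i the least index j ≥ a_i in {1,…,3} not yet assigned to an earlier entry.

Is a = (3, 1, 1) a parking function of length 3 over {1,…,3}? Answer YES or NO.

YES

Rearranged: b = (1, 1, 3).
  b_1=1 ≤ 1
  b_2=1 ≤ 2
  b_3=3 ≤ 3
All bounds hold ⇒ YES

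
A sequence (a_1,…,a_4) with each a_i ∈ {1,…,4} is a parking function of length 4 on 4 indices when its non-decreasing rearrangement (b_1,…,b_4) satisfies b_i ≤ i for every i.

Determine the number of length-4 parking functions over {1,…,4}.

|PF| = (4+1−4)·(4+1)^{4−1} = 1 · 125 = 125 [KW]
Check (3,2,1,4) → sorted (1,2,3,4): b_i ≤ i ∀i, a PF.

125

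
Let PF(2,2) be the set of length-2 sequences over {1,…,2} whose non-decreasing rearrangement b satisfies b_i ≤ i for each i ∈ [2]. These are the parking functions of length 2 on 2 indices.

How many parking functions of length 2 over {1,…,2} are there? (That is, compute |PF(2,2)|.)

#PF = (3−2)·3^(2−1) = 1×3 = 3 [KW]
Example (2,1) → sorted (1,2): b_i ≤ i ∀i, a PF.

3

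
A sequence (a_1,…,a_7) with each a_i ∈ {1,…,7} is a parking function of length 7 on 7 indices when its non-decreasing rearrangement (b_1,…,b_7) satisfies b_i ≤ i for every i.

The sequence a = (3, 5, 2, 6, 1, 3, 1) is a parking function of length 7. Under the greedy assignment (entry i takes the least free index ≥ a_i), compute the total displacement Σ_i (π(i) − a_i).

7

Σπ = 7·8/2 = 28 (π permutes [7]); Σa = 3+5+2+6+1+3+1 = 21; disp = 28−21 = 7.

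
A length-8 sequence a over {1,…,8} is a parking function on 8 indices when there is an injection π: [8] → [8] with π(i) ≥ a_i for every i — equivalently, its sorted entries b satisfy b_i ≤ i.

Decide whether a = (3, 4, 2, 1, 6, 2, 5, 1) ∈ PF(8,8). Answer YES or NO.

Order a: b = (1, 1, 2, 2, 3, 4, 5, 6).
  b_1=1 ≤ 1
  b_2=1 ≤ 2
  b_3=2 ≤ 3
  b_4=2 ≤ 4
  b_5=3 ≤ 5
  b_6=4 ≤ 6
  b_7=5 ≤ 7
  b_8=6 ≤ 8
All bounds hold ⇒ YES

YES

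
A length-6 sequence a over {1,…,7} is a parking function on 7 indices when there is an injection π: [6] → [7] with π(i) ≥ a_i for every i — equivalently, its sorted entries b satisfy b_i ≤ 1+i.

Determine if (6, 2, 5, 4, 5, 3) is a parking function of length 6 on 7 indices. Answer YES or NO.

YES

Order a: b = (2, 3, 4, 5, 5, 6).
  b_1=2 ≤ 2
  b_2=3 ≤ 3
  b_3=4 ≤ 4
  b_4=5 ≤ 5
  b_5=5 ≤ 6
  b_6=6 ≤ 7
All bounds hold ⇒ YES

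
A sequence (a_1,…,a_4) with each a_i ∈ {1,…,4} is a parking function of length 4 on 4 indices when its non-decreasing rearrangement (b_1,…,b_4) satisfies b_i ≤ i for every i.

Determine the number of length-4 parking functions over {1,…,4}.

#PF = 1·5^3 = 1 · 125 = 125
Check (1,4,3,2) → sorted (1,2,3,4): b_i ≤ i ∀i, a PF.

125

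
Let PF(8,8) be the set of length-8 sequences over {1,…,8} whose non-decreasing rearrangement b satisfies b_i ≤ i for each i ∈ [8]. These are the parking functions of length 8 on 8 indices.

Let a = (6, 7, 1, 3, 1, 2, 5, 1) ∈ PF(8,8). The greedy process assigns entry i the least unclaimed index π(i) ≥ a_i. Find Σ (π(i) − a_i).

Σπ = 8·9/2 = 36 (π permutes [8]); Σa = 6+7+1+3+1+2+5+1 = 26; disp = 36−26 = 10.

10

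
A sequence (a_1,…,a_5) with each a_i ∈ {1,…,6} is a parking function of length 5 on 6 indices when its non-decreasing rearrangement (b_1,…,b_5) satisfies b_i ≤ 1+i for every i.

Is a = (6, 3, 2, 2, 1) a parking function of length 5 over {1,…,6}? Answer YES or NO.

Order a: b = (1, 2, 2, 3, 6).
  b_1=1 ≤ 2
  b_2=2 ≤ 3
  b_3=2 ≤ 4
  b_4=3 ≤ 5
  b_5=6 ≤ 6
All bounds hold ⇒ YES

YES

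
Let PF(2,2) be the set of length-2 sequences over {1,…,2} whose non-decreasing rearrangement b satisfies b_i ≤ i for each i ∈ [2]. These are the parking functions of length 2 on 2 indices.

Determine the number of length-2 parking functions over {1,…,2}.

|PF| = (2+1−2)·(2+1)^{2−1} = 1×3 = 3 (Konheim–Weiss)
Check (1,1) → sorted (1,1): b_i ≤ i ∀i, a PF.

3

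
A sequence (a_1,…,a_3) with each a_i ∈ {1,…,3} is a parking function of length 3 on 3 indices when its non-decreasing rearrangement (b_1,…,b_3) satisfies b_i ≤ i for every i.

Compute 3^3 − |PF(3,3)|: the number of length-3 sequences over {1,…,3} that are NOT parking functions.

Count = 1·4^2 = 1 · 16 = 16
Example (3,2,3) → sorted (2,3,3): b_1=2>1, not a PF.
3^3 − 16 = 27 − 16 = 11

11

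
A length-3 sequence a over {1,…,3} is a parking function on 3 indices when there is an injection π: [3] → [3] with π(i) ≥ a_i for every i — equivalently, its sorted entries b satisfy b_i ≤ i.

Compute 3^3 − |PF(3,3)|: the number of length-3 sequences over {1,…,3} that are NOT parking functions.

#PF = (3−3+1)·(3+1)^(3−1) = 1 · 16 = 16 [KW]
One tuple (1,3,3) → sorted (1,3,3): b_2=3>2, not a PF.
Total 27; non-PF = 27−16 = 11

11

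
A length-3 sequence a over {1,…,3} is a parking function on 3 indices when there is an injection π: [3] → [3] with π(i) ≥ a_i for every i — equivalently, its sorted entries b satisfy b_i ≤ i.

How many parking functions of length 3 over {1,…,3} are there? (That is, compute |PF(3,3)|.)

#PF = (4−3)·4^(3−1) = 1 · 16 = 16
Example (2,1,1) → sorted (1,1,2): b_i ≤ i ∀i, a PF.

16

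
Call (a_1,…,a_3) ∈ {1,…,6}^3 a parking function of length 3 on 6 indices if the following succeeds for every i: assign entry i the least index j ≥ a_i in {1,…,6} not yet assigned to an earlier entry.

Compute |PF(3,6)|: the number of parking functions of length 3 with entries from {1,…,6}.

196

|PF(3,6)| = 4·7^2 = 4 · 49 = 196 [KW]
One tuple (2,4,1) → sorted (1,2,4): b_i ≤ 3+i ∀i, a PF.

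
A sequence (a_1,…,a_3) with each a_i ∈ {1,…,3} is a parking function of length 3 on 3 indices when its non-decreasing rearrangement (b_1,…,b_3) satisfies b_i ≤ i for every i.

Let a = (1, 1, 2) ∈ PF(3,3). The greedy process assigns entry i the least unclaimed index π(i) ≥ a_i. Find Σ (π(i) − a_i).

2

Σπ(i) = 1+…+3 = 6; Σa = 1+1+2 = 4; disp = 6−4 = 2.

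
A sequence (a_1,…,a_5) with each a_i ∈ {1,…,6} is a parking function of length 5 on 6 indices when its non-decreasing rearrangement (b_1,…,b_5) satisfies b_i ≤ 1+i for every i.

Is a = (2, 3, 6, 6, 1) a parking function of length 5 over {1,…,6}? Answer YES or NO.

NO

Sorted: b = (1, 2, 3, 6, 6).
  b_1=1 ≤ 2
  b_2=2 ≤ 3
  b_3=3 ≤ 4
  b_4=6 > 5
  fails at i=4 ⇒ NO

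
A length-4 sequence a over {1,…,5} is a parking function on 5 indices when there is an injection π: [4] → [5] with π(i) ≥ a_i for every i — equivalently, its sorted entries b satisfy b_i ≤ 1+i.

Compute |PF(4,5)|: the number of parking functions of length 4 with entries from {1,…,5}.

432

#PF = 2·6^3 = 2×216 = 432 (Konheim–Weiss)
Example (2,2,3,3) → sorted (2,2,3,3): b_i ≤ 1+i ∀i, a PF.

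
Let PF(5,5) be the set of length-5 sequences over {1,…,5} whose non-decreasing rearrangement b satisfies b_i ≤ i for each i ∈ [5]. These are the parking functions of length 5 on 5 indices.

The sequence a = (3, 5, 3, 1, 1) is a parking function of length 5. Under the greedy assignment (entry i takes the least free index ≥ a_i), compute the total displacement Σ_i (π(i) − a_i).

2

Σπ = 5·6/2 = 15 (π permutes [5]); Σa = 3+5+3+1+1 = 13; disp = 15−13 = 2.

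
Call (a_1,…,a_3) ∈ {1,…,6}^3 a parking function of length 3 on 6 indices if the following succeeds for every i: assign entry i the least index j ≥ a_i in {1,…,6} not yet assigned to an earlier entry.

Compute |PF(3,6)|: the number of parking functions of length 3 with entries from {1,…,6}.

|PF(3,6)| = (6−3+1)·(6+1)^(3−1) = 4×49 = 196
One tuple (1,6,3) → sorted (1,3,6): b_i ≤ 3+i ∀i, a PF.

196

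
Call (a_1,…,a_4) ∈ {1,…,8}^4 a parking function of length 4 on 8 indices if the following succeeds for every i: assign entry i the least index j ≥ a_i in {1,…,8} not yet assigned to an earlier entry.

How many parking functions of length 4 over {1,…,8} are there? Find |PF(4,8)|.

3645

|PF| = (8−4+1)·(8+1)^(4−1) = 5 · 729 = 3645 (Konheim–Weiss)
E.g. (7,2,6,4) → sorted (2,4,6,7): b_i ≤ 4+i ∀i, a PF.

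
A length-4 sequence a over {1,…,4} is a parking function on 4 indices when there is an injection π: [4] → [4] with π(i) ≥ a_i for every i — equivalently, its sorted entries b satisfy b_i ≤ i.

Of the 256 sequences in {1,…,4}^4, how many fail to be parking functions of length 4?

#PF = (4−4+1)·(4+1)^(4−1) = 1 · 125 = 125
One tuple (2,3,2,3) → sorted (2,2,3,3): b_1=2>1, not a PF.
4^4 − 125 = 256 − 125 = 131

131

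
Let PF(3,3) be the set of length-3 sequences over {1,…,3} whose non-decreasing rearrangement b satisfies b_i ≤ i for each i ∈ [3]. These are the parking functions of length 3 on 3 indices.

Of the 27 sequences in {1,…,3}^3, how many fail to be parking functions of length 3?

|PF(3,3)| = 1·4^2 = 1×16 = 16 [KW]
E.g. (2,2,2) → sorted (2,2,2): b_1=2>1, not a PF.
So 27 − 16 = 11 fail.

11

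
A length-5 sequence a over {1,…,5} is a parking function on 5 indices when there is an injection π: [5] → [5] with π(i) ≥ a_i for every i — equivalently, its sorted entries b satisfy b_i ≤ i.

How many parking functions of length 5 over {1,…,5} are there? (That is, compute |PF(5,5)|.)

1296

#PF = (5+1−5)·(5+1)^{5−1} = 1·1296 = 1296 (Pollak)
One tuple (1,1,4,2,4) → sorted (1,1,2,4,4): b_i ≤ i ∀i, a PF.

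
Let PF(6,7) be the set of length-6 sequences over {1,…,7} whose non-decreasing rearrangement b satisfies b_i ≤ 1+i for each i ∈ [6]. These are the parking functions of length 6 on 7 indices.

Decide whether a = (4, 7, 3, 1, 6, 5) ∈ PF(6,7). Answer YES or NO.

Rearranged: b = (1, 3, 4, 5, 6, 7).
  b_1=1 ≤ 2
  b_2=3 ≤ 3
  b_3=4 ≤ 4
  b_4=5 ≤ 5
  b_5=6 ≤ 6
  b_6=7 ≤ 7
All bounds hold ⇒ YES

YES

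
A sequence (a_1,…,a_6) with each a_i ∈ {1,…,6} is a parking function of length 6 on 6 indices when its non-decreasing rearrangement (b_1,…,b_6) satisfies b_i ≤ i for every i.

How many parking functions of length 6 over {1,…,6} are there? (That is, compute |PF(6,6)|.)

#PF = (6−6+1)·(6+1)^(6−1) = 1 · 16807 = 16807 [KW]
Example (6,2,2,1,2,5) → sorted (1,2,2,2,5,6): b_i ≤ i ∀i, a PF.

16807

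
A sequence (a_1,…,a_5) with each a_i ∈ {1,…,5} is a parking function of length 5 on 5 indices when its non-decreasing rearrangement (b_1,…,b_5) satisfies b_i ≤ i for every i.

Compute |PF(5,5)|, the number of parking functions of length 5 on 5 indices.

1296

#PF = 1·6^4 = 1·1296 = 1296 (Pollak)
One tuple (3,1,4,4,1) → sorted (1,1,3,4,4): b_i ≤ i ∀i, a PF.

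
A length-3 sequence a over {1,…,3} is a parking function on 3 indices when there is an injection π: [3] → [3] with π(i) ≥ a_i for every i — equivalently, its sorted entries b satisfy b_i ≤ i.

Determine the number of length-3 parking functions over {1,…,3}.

|PF(3,3)| = (3+1−3)·(3+1)^{3−1} = 1×16 = 16 (Pollak)
Check (1,1,3) → sorted (1,1,3): b_i ≤ i ∀i, a PF.

16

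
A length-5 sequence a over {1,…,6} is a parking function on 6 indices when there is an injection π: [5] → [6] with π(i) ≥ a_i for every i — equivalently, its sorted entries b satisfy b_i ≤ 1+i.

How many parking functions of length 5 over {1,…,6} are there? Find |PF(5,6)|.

4802

Count = (6−5+1)·(6+1)^(5−1) = 2·2401 = 4802 [KW]
Example (2,4,6,1,2) → sorted (1,2,2,4,6): b_i ≤ 1+i ∀i, a PF.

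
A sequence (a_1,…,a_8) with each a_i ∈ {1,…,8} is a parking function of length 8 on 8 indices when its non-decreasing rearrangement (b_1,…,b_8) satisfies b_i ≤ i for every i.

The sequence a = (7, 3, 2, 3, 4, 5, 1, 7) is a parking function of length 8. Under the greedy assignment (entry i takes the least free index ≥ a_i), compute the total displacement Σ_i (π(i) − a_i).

Σπ = 36 ({1..8} each once); Σa = 7+3+2+3+4+5+1+7 = 32; disp = 36−32 = 4.

4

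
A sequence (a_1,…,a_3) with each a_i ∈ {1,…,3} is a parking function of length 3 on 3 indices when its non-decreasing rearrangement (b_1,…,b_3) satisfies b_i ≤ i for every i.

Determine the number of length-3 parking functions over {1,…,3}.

#PF = 1·4^2 = 1 · 16 = 16 [KW]
Example (1,3,2) → sorted (1,2,3): b_i ≤ i ∀i, a PF.

16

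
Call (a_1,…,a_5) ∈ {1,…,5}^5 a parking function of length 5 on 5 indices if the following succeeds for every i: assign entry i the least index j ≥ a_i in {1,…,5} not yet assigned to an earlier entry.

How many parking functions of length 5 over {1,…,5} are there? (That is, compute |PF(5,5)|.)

|PF(5,5)| = (5−5+1)·(5+1)^(5−1) = 1×1296 = 1296
Example (4,4,2,1,3) → sorted (1,2,3,4,4): b_i ≤ i ∀i, a PF.

1296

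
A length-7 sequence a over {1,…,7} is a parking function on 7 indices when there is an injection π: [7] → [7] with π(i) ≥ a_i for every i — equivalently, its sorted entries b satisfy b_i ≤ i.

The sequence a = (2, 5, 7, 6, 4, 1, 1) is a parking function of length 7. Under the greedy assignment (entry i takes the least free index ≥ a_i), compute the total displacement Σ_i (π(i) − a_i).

2

Σπ(i) = 1+…+7 = 28; Σa = 2+5+7+6+4+1+1 = 26; disp = 28−26 = 2.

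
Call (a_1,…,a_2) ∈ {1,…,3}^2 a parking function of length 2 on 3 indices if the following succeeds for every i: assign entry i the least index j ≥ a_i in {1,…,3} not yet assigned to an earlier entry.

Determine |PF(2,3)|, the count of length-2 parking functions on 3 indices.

Count = (4−2)·4^(2−1) = 2×4 = 8 [KW]
E.g. (1,1) → sorted (1,1): b_i ≤ 1+i ∀i, a PF.

8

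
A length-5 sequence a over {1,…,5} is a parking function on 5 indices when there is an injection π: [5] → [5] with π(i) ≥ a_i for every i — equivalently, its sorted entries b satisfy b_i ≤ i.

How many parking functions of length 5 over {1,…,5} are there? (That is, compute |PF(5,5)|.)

#PF = (5+1−5)·(5+1)^{5−1} = 1×1296 = 1296
Example (3,1,1,4,2) → sorted (1,1,2,3,4): b_i ≤ i ∀i, a PF.

1296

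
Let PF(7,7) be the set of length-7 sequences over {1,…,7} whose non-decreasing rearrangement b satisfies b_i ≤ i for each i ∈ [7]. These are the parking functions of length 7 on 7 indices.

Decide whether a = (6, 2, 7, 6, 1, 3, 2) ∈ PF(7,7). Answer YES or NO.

NO

Sorted: b = (1, 2, 2, 3, 6, 6, 7).
  b_1=1 ≤ 1
  b_2=2 ≤ 2
  b_3=2 ≤ 3
  b_4=3 ≤ 4
  b_5=6 > 5
  fails at i=5 ⇒ NO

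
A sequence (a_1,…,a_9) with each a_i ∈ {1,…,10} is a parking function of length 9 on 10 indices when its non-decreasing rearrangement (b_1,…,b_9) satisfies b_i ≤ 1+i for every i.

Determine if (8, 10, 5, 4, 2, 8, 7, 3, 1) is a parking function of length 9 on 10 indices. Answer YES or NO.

YES

Order a: b = (1, 2, 3, 4, 5, 7, 8, 8, 10).
  b_1=1 ≤ 2
  b_2=2 ≤ 3
  b_3=3 ≤ 4
  b_4=4 ≤ 5
  b_5=5 ≤ 6
  b_6=7 ≤ 7
  b_7=8 ≤ 8
  b_8=8 ≤ 9
  b_9=10 ≤ 10
All bounds hold ⇒ YES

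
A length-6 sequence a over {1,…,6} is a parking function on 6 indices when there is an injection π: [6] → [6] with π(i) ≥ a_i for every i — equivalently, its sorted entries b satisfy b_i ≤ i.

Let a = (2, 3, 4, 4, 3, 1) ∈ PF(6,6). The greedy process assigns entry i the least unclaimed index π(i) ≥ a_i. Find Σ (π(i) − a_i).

4

Σπ = 21 ({1..6} each once); Σa = 2+3+4+4+3+1 = 17; disp = 21−17 = 4.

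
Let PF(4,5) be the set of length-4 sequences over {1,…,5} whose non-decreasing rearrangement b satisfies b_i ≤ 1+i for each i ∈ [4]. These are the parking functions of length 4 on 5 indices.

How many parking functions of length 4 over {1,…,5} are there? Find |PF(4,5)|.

432

|PF(4,5)| = (5+1−4)·(5+1)^{4−1} = 2·216 = 432 (Pollak)
Check (2,2,4,2) → sorted (2,2,2,4): b_i ≤ 1+i ∀i, a PF.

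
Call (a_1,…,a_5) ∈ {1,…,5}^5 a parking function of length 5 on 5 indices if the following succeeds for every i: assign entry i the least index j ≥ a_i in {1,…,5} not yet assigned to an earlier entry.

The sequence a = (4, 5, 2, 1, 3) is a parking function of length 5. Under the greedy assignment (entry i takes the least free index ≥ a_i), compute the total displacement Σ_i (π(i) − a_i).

0

Σπ = 5·6/2 = 15 (π permutes [5]); Σa = 4+5+2+1+3 = 15; disp = 15−15 = 0.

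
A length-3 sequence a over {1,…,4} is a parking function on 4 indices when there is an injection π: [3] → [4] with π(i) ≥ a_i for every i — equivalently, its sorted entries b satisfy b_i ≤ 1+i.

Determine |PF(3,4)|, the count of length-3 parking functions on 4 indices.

50

#PF = (5−3)·5^(3−1) = 2·25 = 50 (Pollak)
One tuple (3,1,3) → sorted (1,3,3): b_i ≤ 1+i ∀i, a PF.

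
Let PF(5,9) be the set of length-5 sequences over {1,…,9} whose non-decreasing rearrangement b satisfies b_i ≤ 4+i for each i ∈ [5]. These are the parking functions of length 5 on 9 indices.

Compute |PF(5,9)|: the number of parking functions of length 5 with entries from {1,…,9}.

50000

|PF| = 5·10^4 = 5 · 10000 = 50000
E.g. (8,9,7,2,4) → sorted (2,4,7,8,9): b_i ≤ 4+i ∀i, a PF.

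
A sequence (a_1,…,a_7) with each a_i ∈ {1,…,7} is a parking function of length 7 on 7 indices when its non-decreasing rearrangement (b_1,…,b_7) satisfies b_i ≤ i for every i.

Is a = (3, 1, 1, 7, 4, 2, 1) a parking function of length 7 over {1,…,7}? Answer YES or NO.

YES

Order a: b = (1, 1, 1, 2, 3, 4, 7).
  b_1=1 ≤ 1
  b_2=1 ≤ 2
  b_3=1 ≤ 3
  b_4=2 ≤ 4
  b_5=3 ≤ 5
  b_6=4 ≤ 6
  b_7=7 ≤ 7
All bounds hold ⇒ YES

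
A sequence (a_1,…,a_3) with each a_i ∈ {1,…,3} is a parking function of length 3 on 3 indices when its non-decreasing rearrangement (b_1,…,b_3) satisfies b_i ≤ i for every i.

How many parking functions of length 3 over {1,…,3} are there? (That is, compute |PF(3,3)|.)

|PF(3,3)| = (3−3+1)·(3+1)^(3−1) = 1·16 = 16 (Konheim–Weiss)
Check (1,1,1) → sorted (1,1,1): b_i ≤ i ∀i, a PF.

16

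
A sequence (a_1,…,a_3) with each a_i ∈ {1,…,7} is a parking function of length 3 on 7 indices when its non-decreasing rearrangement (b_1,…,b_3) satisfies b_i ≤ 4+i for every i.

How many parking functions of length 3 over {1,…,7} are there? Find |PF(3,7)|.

Count = 5·8^2 = 5 · 64 = 320 (Pollak)
One tuple (6,1,2) → sorted (1,2,6): b_i ≤ 4+i ∀i, a PF.

320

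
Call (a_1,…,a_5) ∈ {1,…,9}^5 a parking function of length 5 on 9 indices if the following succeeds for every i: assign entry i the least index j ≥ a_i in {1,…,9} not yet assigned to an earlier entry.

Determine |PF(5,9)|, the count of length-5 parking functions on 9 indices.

50000

|PF| = (10−5)·10^(5−1) = 5×10000 = 50000 (Pollak)
E.g. (6,9,7,5,6) → sorted (5,6,6,7,9): b_i ≤ 4+i ∀i, a PF.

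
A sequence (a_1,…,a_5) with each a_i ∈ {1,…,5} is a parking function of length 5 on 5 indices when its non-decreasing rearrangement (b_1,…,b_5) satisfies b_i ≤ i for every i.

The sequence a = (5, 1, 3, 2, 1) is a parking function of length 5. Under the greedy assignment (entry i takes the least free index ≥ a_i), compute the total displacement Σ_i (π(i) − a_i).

3

Σπ = 15 ({1..5} each once); Σa = 5+1+3+2+1 = 12; disp = 15−12 = 3.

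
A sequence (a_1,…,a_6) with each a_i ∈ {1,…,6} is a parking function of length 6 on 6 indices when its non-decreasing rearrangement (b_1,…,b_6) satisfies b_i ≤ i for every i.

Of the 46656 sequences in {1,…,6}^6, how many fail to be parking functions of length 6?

29849

#PF = (7−6)·7^(6−1) = 1 · 16807 = 16807 (Konheim–Weiss)
Example (1,6,1,6,6,5) → sorted (1,1,5,6,6,6): b_3=5>3, not a PF.
6^6 − 16807 = 46656 − 16807 = 29849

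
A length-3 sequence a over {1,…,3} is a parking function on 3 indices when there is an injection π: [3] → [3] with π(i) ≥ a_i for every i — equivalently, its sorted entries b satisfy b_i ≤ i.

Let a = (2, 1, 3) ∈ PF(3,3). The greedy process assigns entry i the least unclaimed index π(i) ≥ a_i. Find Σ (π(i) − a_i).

0

Σπ(i) = 1+…+3 = 6; Σa = 2+1+3 = 6; disp = 6−6 = 0.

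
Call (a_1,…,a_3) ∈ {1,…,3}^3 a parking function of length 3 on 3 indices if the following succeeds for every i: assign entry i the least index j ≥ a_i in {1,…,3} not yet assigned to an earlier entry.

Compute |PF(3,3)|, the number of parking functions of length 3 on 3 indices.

|PF(3,3)| = (4−3)·4^(3−1) = 1×16 = 16 [KW]
Example (2,1,3) → sorted (1,2,3): b_i ≤ i ∀i, a PF.

16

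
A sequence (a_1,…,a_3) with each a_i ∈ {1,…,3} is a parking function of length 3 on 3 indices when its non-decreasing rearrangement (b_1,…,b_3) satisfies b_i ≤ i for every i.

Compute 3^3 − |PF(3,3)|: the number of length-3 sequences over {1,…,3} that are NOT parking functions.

#PF = (4−3)·4^(3−1) = 1 · 16 = 16 (Pollak)
Check (2,2,2) → sorted (2,2,2): b_1=2>1, not a PF.
So 27 − 16 = 11 fail.

11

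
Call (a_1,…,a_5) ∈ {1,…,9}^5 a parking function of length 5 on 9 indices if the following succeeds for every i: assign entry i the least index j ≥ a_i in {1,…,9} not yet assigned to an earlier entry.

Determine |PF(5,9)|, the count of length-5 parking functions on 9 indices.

50000

|PF| = 5·10^4 = 5×10000 = 50000 [KW]
Check (7,8,4,5,5) → sorted (4,5,5,7,8): b_i ≤ 4+i ∀i, a PF.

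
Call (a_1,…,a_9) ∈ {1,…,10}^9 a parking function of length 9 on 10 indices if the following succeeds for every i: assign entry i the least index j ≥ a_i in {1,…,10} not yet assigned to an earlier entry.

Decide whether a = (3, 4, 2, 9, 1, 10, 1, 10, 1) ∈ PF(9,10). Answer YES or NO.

Sorted: b = (1, 1, 1, 2, 3, 4, 9, 10, 10).
  b_1=1 ≤ 2
  b_2=1 ≤ 3
  b_3=1 ≤ 4
  b_4=2 ≤ 5
  b_5=3 ≤ 6
  b_6=4 ≤ 7
  b_7=9 > 8
  fails at i=7 ⇒ NO

NO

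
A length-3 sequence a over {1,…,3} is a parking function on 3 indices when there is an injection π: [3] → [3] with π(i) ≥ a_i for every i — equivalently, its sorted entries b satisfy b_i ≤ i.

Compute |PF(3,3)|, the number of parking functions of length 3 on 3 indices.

16

Count = 1·4^2 = 1×16 = 16 [KW]
One tuple (2,3,1) → sorted (1,2,3): b_i ≤ i ∀i, a PF.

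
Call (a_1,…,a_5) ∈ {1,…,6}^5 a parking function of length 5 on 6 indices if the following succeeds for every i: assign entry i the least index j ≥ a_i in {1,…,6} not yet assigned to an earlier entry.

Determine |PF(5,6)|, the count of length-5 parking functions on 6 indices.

Count = (6+1−5)·(6+1)^{5−1} = 2 · 2401 = 4802
Check (2,4,6,3,4) → sorted (2,3,4,4,6): b_i ≤ 1+i ∀i, a PF.

4802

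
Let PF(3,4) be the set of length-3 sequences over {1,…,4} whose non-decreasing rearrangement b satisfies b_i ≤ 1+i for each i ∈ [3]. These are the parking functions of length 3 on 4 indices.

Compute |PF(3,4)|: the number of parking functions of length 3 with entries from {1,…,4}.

50

Count = 2·5^2 = 2·25 = 50
Check (4,3,2) → sorted (2,3,4): b_i ≤ 1+i ∀i, a PF.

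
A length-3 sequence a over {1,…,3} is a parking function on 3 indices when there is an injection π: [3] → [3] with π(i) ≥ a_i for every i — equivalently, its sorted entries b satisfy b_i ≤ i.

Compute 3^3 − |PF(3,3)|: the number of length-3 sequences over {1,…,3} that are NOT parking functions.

|PF| = (3−3+1)·(3+1)^(3−1) = 1×16 = 16 [KW]
Example (3,2,3) → sorted (2,3,3): b_1=2>1, not a PF.
3^3 − 16 = 27 − 16 = 11

11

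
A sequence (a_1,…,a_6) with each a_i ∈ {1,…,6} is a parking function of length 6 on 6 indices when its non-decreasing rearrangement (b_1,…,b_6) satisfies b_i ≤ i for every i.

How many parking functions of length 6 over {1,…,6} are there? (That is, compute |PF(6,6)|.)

Count = 1·7^5 = 1×16807 = 16807 (Pollak)
One tuple (2,4,6,2,1,4) → sorted (1,2,2,4,4,6): b_i ≤ i ∀i, a PF.

16807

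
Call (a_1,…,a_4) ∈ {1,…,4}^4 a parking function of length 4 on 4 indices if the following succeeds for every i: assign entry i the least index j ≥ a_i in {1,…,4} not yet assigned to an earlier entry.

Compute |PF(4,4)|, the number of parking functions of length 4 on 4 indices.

125

|PF| = (4−4+1)·(4+1)^(4−1) = 1 · 125 = 125 (Pollak)
One tuple (3,2,4,1) → sorted (1,2,3,4): b_i ≤ i ∀i, a PF.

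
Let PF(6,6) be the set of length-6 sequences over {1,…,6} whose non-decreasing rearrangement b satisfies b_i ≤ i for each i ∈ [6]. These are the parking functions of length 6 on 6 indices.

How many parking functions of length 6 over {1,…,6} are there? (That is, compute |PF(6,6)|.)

Count = (7−6)·7^(6−1) = 1·16807 = 16807 (Konheim–Weiss)
E.g. (1,1,5,3,1,5) → sorted (1,1,1,3,5,5): b_i ≤ i ∀i, a PF.

16807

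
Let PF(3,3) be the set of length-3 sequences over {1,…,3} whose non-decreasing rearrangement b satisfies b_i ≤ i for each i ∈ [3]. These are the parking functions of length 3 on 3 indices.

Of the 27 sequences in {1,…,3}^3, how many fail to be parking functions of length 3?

|PF(3,3)| = (3+1−3)·(3+1)^{3−1} = 1 · 16 = 16 (Pollak)
E.g. (2,2,2) → sorted (2,2,2): b_1=2>1, not a PF.
3^3 − 16 = 27 − 16 = 11

11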